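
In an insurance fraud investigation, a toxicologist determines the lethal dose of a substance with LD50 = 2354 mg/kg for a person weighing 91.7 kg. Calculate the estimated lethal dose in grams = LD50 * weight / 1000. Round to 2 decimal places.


Lethal dose calculation:
Lethal dose = LD50 * body_weight / 1000
= 2354 * 91.7 / 1000
= 215861.8 / 1000
= 215.86 g

215.86


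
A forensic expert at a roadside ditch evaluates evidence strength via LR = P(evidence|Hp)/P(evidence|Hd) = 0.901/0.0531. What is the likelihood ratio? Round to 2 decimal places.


Likelihood ratio calculation:
LR = P(E|Hp) / P(E|Hd)
LR = 0.901 / 0.0531
LR = 16.97

16.97


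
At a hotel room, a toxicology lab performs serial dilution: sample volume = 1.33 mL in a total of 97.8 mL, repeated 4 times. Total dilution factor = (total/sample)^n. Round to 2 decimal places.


Dilution factor calculation:
Single dilution = V_total / V_sample = 97.8 / 1.33 ≈ 73.533835
Number of dilutions = 4
Total DF = (97.8 / 1.33)^4 (full precision, rounded at the end) = 29238080.35

29238080.35


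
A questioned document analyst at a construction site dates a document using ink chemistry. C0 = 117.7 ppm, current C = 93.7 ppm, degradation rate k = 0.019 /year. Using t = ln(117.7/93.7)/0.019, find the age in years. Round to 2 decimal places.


Document age estimation:
C0/C = 117.7 / 93.7 = 1.256137
ln(C0/C) = 0.228041
t = 0.228041 / 0.019 = 12.00 years

12.00


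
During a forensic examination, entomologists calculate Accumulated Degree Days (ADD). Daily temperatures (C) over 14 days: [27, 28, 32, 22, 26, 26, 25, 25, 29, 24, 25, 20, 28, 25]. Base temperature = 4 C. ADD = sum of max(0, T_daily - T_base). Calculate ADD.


Computing ADD day by day:
Day 1: max(0, 27 - 4) = 23
Day 2: max(0, 28 - 4) = 24
Day 3: max(0, 32 - 4) = 28
Day 4: max(0, 22 - 4) = 18
Day 5: max(0, 26 - 4) = 22
Day 6: max(0, 26 - 4) = 22
Day 7: max(0, 25 - 4) = 21
Day 8: max(0, 25 - 4) = 21
Day 9: max(0, 29 - 4) = 25
Day 10: max(0, 24 - 4) = 20
Day 11: max(0, 25 - 4) = 21
Day 12: max(0, 20 - 4) = 16
Day 13: max(0, 28 - 4) = 24
Day 14: max(0, 25 - 4) = 21
Total ADD = 306

306


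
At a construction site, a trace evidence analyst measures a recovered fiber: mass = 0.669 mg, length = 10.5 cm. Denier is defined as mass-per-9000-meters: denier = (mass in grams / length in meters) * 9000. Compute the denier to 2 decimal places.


Denier calculation:
Mass in grams = 0.669 mg / 1000 = 0.000669 g
Length in meters = 10.5 cm / 100 = 0.105 m
Linear density = mass / length = 0.000669 / 0.105 = 0.00637143 g/m
Denier = (g/m) * 9000 = 0.00637143 * 9000 = 57.34

57.34


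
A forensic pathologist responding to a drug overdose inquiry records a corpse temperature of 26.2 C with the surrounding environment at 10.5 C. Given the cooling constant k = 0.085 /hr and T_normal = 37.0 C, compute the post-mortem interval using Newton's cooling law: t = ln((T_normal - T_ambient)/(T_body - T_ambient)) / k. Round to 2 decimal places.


Using Newton's law of cooling:
t = ln((T_normal - T_ambient) / (T_body - T_ambient)) / k
T_normal - T_ambient = 26.5
T_body - T_ambient = 15.7
Ratio = 1.687898
ln(ratio) = 0.523484
t = 0.523484 / 0.085 = 6.16 hours

6.16


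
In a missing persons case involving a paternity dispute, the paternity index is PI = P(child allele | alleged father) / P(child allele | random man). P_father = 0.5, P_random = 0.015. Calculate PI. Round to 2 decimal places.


Paternity Index calculation:
PI = P(allele|father) / P(allele|random)
PI = 0.5 / 0.015
PI = 33.33

33.33


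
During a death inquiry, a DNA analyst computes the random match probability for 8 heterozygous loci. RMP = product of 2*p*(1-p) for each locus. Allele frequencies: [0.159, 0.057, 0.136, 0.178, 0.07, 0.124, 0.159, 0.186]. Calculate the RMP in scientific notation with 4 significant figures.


Computing RMP for 8 loci:
Locus 1: 2 * 0.159 * 0.841 = 0.267438
Locus 2: 2 * 0.057 * 0.943 = 0.107502
Locus 3: 2 * 0.136 * 0.864 = 0.235008
Locus 4: 2 * 0.178 * 0.822 = 0.292632
Locus 5: 2 * 0.07 * 0.93 = 0.1302
Locus 6: 2 * 0.124 * 0.876 = 0.217248
Locus 7: 2 * 0.159 * 0.841 = 0.267438
Locus 8: 2 * 0.186 * 0.814 = 0.302808
RMP = 4.529e-06

4.529e-06


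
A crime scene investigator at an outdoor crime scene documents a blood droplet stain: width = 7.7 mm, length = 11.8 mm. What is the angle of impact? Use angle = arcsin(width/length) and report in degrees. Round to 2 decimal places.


Blood spatter impact angle calculation:
width / length = 7.7 / 11.8 = 0.652542
angle = arcsin(0.652542)
angle = 40.73 degrees

40.73


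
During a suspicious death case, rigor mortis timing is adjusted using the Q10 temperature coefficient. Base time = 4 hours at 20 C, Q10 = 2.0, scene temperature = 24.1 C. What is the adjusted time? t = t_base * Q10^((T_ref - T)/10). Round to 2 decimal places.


Rigor mortis time adjustment:
Exponent = (T_ref - T_actual) / 10 = (20 - 24.1) / 10 = -0.41
Q10 factor = 2.0^-0.41 = 0.75262
t_adjusted = 4 * 0.75262 = 3.01 hours

3.01


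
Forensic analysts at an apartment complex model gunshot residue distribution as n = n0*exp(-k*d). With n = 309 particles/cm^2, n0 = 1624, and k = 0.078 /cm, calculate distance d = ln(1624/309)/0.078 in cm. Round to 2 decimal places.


GSR distance calculation:
n0/n = 1624 / 309 = 5.255663
ln(n0/n) = 1.659306
d = 1.659306 / 0.078 = 21.27 cm

21.27


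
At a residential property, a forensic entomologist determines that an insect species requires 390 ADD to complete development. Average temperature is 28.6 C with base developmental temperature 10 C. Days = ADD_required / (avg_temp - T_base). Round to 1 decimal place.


Insect development time:
Effective temperature = avg_temp - T_base = 28.6 - 10 = 18.6 C
Days = ADD / effective_temp = 390 / 18.6 = 21.0 days

21.0


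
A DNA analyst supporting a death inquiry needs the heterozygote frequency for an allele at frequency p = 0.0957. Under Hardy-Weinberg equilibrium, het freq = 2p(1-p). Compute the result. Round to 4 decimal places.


Hardy-Weinberg heterozygote frequency:
q = 1 - p = 1 - 0.0957 = 0.9043
2pq = 2 * 0.0957 * 0.9043 = 0.1731

0.1731


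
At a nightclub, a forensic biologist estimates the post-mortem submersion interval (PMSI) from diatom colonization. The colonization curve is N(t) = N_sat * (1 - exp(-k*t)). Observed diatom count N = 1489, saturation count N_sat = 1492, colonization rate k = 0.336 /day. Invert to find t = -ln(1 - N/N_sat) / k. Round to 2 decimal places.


PMSI from diatom colonization curve:
N / N_sat = 1489 / 1492 = 0.997989
1 - N/N_sat = 0.002011
ln(1 - N/N_sat) = -6.209123
t = -ln(1 - N/N_sat) / k = -(-6.209123) / 0.336 = 18.48 days

18.48


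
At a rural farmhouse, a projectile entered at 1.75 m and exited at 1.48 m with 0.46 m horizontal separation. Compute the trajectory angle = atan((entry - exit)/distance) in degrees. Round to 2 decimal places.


Bullet trajectory angle:
Height difference = 1.75 - 1.48 = 0.27 m
angle = atan(0.27 / 0.46)
angle = atan(0.586957)
angle = 30.41 degrees

30.41


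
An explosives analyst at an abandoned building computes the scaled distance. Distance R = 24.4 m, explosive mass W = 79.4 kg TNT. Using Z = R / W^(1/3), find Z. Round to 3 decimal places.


Scaled distance calculation:
W^(1/3) = 79.4^(1/3) = 4.29807
Z = R / W^(1/3) = 24.4 / 4.29807
Z = 5.677 m/kg^(1/3)

5.677


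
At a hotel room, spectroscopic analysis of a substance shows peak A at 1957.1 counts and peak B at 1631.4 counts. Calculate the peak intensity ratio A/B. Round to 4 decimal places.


Spectral peak ratio:
Peak A = 1957.1 counts
Peak B = 1631.4 counts
Ratio = 1957.1 / 1631.4 = 1.1996

1.1996


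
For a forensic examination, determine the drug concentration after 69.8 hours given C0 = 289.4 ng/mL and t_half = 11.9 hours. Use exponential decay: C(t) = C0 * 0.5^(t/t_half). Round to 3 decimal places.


Drug concentration decay:
Number of half-lives = t / t_half = 69.8 / 11.9 = 5.865546
Decay factor = 0.5^5.865546 = 0.01715121
C(t) = 289.4 * 0.01715121 = 4.964 ng/mL

4.964


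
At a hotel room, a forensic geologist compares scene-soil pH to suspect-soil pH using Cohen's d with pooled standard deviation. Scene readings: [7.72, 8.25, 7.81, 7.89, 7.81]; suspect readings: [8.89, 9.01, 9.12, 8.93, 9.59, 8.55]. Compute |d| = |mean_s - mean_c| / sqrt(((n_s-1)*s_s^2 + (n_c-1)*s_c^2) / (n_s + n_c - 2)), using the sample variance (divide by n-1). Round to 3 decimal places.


Pooled-variance Cohen's d for soil pH comparison:
Scene mean = 39.48 / 5 = 7.896
Suspect mean = 54.09 / 6 = 9.015
Scene sample variance s_s^2 = 0.04278
Suspect sample variance s_c^2 = 0.11615
Pooled variance = ((n_s-1)*s_s^2 + (n_c-1)*s_c^2) / (n_s + n_c - 2) = 0.083541
Pooled SD = sqrt(0.083541) = 0.289035
Mean difference = -1.119
|d| = |-1.119| / 0.289035 = 3.872

3.872


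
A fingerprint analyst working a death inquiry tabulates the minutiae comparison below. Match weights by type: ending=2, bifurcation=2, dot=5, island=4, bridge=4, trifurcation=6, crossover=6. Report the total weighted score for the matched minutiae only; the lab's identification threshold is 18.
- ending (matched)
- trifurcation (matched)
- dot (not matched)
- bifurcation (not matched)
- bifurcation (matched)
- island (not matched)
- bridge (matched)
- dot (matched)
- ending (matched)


Weighted minutiae match score:
  ending: matched, +2 (running total 2)
  trifurcation: matched, +6 (running total 8)
  dot: not matched, +0
  bifurcation: not matched, +0
  bifurcation: matched, +2 (running total 10)
  island: not matched, +0
  bridge: matched, +4 (running total 14)
  dot: matched, +5 (running total 19)
  ending: matched, +2 (running total 21)
Total score = 21
Threshold = 18; verdict = identification

21


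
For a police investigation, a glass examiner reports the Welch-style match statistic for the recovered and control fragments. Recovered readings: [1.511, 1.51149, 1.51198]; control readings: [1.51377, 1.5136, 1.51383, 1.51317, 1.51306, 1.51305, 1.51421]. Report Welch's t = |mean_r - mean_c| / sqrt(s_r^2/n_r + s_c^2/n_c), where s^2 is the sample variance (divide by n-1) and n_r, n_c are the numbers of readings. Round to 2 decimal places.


Welch's t-criterion for glass RI comparison:
Recovered mean = sum / n_r = 4.53447 / 3 = 1.51149
Control mean = sum / n_c = 10.59469 / 7 = 1.5135271
Recovered sample variance s_r^2 = 2.401e-07
Control sample variance s_c^2 = 1.9929e-07
Welch SE (unpooled) = sqrt(s_r^2/n_r + s_c^2/n_c) = sqrt(8.00333e-08 + 2.84701e-08) = sqrt(1.08503e-07) = 0.000329398
|mean_r - mean_c| = 0.00203714
t = 0.00203714 / 0.000329398 = 6.18

6.18


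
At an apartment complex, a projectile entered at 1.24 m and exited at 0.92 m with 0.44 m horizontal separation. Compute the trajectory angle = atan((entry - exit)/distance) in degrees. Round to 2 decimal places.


Bullet trajectory angle:
Height difference = 1.24 - 0.92 = 0.32 m
angle = atan(0.32 / 0.44)
angle = atan(0.727273)
angle = 36.03 degrees

36.03


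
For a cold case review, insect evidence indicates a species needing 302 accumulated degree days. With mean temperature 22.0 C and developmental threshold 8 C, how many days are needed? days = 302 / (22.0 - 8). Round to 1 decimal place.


Insect development time:
Effective temperature = avg_temp - T_base = 22.0 - 8 = 14.0 C
Days = ADD / effective_temp = 302 / 14.0 = 21.6 days

21.6


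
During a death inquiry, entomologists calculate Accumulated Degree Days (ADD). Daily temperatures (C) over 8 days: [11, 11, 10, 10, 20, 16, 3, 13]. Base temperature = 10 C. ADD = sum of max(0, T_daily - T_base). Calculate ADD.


Computing ADD day by day:
Day 1: max(0, 11 - 10) = 1
Day 2: max(0, 11 - 10) = 1
Day 3: max(0, 10 - 10) = 0
Day 4: max(0, 10 - 10) = 0
Day 5: max(0, 20 - 10) = 10
Day 6: max(0, 16 - 10) = 6
Day 7: max(0, 3 - 10) = 0
Day 8: max(0, 13 - 10) = 3
Total ADD = 21

21


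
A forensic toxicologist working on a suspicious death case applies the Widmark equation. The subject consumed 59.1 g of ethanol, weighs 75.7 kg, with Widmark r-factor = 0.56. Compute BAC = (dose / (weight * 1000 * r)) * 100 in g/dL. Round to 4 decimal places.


Applying the Widmark formula:
BAC = (dose_g / (body_wt * 1000 * r)) * 100
Denominator = 75.7 * 1000 * 0.56 = 42392
BAC = (59.1 / 42392) * 100
BAC = 0.1394 g/dL

0.1394


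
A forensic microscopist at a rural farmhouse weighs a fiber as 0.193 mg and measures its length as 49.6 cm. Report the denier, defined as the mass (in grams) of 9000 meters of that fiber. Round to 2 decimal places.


Denier calculation:
Mass in grams = 0.193 mg / 1000 = 0.000193 g
Length in meters = 49.6 cm / 100 = 0.496 m
Linear density = mass / length = 0.000193 / 0.496 = 0.00038911 g/m
Denier = (g/m) * 9000 = 0.00038911 * 9000 = 3.50

3.50


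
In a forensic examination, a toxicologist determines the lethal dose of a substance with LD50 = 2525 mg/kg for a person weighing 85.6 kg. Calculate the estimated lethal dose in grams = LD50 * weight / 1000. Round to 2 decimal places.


Lethal dose calculation:
Lethal dose = LD50 * body_weight / 1000
= 2525 * 85.6 / 1000
= 216140 / 1000
= 216.14 g

216.14


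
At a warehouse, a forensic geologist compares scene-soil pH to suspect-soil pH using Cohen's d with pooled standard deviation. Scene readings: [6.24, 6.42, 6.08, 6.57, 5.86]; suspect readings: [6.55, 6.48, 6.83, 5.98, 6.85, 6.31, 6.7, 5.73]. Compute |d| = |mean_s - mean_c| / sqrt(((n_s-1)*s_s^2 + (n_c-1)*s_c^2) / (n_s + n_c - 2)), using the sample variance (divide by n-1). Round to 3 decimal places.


Pooled-variance Cohen's d for soil pH comparison:
Scene mean = 31.17 / 5 = 6.234
Suspect mean = 51.43 / 8 = 6.42875
Scene sample variance s_s^2 = 0.07778
Suspect sample variance s_c^2 = 0.16187
Pooled variance = ((n_s-1)*s_s^2 + (n_c-1)*s_c^2) / (n_s + n_c - 2) = 0.131292
Pooled SD = sqrt(0.131292) = 0.362342
Mean difference = -0.19475
|d| = |-0.19475| / 0.362342 = 0.537

0.537


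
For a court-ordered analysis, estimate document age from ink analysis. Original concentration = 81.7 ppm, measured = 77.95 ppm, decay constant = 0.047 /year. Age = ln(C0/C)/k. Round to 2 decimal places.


Document age estimation:
C0/C = 81.7 / 77.95 = 1.048108
ln(C0/C) = 0.046987
t = 0.046987 / 0.047 = 1.00 years

1.00


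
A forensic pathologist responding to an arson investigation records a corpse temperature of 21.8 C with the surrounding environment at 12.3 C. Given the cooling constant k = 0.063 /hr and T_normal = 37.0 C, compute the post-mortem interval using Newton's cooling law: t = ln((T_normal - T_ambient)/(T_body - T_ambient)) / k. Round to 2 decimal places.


Using Newton's law of cooling:
t = ln((T_normal - T_ambient) / (T_body - T_ambient)) / k
T_normal - T_ambient = 24.7
T_body - T_ambient = 9.5
Ratio = 2.6
ln(ratio) = 0.955511
t = 0.955511 / 0.063 = 15.17 hours

15.17


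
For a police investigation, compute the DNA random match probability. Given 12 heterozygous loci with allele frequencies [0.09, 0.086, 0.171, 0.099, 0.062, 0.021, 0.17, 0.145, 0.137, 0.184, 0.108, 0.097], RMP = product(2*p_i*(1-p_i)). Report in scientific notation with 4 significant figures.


Computing RMP for 12 loci:
Locus 1: 2 * 0.09 * 0.91 = 0.1638
Locus 2: 2 * 0.086 * 0.914 = 0.157208
Locus 3: 2 * 0.171 * 0.829 = 0.283518
Locus 4: 2 * 0.099 * 0.901 = 0.178398
Locus 5: 2 * 0.062 * 0.938 = 0.116312
Locus 6: 2 * 0.021 * 0.979 = 0.041118
Locus 7: 2 * 0.17 * 0.83 = 0.2822
Locus 8: 2 * 0.145 * 0.855 = 0.24795
Locus 9: 2 * 0.137 * 0.863 = 0.236462
Locus 10: 2 * 0.184 * 0.816 = 0.300288
Locus 11: 2 * 0.108 * 0.892 = 0.192672
Locus 12: 2 * 0.097 * 0.903 = 0.175182
RMP = 1.045e-09

1.045e-09


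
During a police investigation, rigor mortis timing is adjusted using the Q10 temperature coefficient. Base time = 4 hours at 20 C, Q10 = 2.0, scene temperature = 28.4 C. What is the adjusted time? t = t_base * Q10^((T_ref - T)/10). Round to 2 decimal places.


Rigor mortis time adjustment:
Exponent = (T_ref - T_actual) / 10 = (20 - 28.4) / 10 = -0.84
Q10 factor = 2.0^-0.84 = 0.55864
t_adjusted = 4 * 0.55864 = 2.23 hours

2.23


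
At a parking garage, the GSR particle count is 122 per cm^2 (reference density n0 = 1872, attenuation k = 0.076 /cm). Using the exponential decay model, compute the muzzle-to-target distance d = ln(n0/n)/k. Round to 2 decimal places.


GSR distance calculation:
n0/n = 1872 / 122 = 15.344262
ln(n0/n) = 2.730742
d = 2.730742 / 0.076 = 35.93 cm

35.93


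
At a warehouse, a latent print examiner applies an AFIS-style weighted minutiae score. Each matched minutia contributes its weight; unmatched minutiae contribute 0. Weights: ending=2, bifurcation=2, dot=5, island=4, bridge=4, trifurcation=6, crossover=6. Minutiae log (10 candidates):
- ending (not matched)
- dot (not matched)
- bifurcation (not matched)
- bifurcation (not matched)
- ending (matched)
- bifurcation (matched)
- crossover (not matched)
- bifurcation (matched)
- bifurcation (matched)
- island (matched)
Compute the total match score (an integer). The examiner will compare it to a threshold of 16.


Weighted minutiae match score:
  ending: not matched, +0
  dot: not matched, +0
  bifurcation: not matched, +0
  bifurcation: not matched, +0
  ending: matched, +2 (running total 2)
  bifurcation: matched, +2 (running total 4)
  crossover: not matched, +0
  bifurcation: matched, +2 (running total 6)
  bifurcation: matched, +2 (running total 8)
  island: matched, +4 (running total 12)
Total score = 12
Threshold = 16; verdict = inconclusive

12


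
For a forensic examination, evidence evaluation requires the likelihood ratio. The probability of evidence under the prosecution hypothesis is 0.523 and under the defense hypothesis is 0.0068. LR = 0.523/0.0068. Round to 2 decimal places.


Likelihood ratio calculation:
LR = P(E|Hp) / P(E|Hd)
LR = 0.523 / 0.0068
LR = 76.91

76.91


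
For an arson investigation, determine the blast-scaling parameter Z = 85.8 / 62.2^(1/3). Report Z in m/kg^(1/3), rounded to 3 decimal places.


Scaled distance calculation:
W^(1/3) = 62.2^(1/3) = 3.962143
Z = R / W^(1/3) = 85.8 / 3.962143
Z = 21.655 m/kg^(1/3)

21.655


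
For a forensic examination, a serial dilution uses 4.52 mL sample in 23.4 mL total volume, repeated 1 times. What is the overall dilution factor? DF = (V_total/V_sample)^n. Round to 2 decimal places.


Dilution factor calculation:
Single dilution = V_total / V_sample = 23.4 / 4.52 ≈ 5.176991
Number of dilutions = 1
Total DF = (23.4 / 4.52)^1 (full precision, rounded at the end) = 5.18

5.18


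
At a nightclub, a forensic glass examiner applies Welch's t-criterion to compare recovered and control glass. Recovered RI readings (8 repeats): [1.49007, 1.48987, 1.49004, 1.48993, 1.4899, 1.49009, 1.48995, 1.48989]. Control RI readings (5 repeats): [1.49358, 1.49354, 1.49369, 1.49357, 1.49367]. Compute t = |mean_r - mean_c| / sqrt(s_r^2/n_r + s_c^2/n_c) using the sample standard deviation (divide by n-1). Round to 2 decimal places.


Welch's t-criterion for glass RI comparison:
Recovered mean = sum / n_r = 11.91974 / 8 = 1.4899675
Control mean = sum / n_c = 7.46805 / 5 = 1.49361
Recovered sample variance s_r^2 = 7.50714e-09
Control sample variance s_c^2 = 4.35e-09
Welch SE (unpooled) = sqrt(s_r^2/n_r + s_c^2/n_c) = sqrt(9.38393e-10 + 8.7e-10) = sqrt(1.80839e-09) = 4.25252e-05
|mean_r - mean_c| = 0.0036425
t = 0.0036425 / 4.25252e-05 = 85.66

85.66


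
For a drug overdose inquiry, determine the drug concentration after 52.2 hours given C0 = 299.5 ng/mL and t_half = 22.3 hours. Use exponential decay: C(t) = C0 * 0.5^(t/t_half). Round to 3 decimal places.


Drug concentration decay:
Number of half-lives = t / t_half = 52.2 / 22.3 = 2.340807
Decay factor = 0.5^2.340807 = 0.19739988
C(t) = 299.5 * 0.19739988 = 59.121 ng/mL

59.121


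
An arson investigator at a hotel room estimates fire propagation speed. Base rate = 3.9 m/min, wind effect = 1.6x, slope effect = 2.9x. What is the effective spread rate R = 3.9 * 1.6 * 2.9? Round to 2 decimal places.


Fire spread rate calculation:
R = R0 * wind_factor * slope_factor
= 3.9 * 1.6 * 2.9
= 6.24 * 2.9
= 18.10 m/min

18.10


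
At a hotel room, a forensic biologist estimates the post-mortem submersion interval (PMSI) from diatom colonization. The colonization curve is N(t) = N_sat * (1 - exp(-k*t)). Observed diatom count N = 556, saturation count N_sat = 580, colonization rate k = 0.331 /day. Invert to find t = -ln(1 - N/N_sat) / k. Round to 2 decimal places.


PMSI from diatom colonization curve:
N / N_sat = 556 / 580 = 0.958621
1 - N/N_sat = 0.041379
ln(1 - N/N_sat) = -3.184982
t = -ln(1 - N/N_sat) / k = -(-3.184982) / 0.331 = 9.62 days

9.62


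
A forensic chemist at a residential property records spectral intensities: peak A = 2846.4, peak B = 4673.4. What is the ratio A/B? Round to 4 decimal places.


Spectral peak ratio:
Peak A = 2846.4 counts
Peak B = 4673.4 counts
Ratio = 2846.4 / 4673.4 = 0.6091

0.6091


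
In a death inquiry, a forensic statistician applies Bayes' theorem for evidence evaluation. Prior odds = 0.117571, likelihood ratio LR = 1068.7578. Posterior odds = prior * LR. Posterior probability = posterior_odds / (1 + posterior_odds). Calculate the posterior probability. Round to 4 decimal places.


Bayesian evidence evaluation:
Posterior odds = prior_odds * LR = 0.117571 * 1068.7578 = 125.6549
Posterior probability = posterior_odds / (1 + posterior_odds)
= 125.6549 / (1 + 125.6549)
= 125.6549 / 126.6549
= 0.9921

0.9921


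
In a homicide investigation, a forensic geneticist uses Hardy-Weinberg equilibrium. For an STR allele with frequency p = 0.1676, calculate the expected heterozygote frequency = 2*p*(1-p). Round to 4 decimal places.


Hardy-Weinberg heterozygote frequency:
q = 1 - p = 1 - 0.1676 = 0.8324
2pq = 2 * 0.1676 * 0.8324 = 0.2790

0.2790


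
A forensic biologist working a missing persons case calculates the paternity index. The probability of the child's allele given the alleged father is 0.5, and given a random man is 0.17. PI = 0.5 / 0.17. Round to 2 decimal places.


Paternity Index calculation:
PI = P(allele|father) / P(allele|random)
PI = 0.5 / 0.17
PI = 2.94

2.94


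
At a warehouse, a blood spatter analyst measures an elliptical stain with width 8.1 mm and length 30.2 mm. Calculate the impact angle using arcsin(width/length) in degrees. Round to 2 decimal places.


Blood spatter impact angle calculation:
width / length = 8.1 / 30.2 = 0.268212
angle = arcsin(0.268212)
angle = 15.56 degrees

15.56


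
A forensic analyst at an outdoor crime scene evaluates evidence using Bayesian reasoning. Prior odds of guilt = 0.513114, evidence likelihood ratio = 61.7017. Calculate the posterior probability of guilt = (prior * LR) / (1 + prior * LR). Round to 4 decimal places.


Bayesian evidence evaluation:
Posterior odds = prior_odds * LR = 0.513114 * 61.7017 = 31.66001
Posterior probability = posterior_odds / (1 + posterior_odds)
= 31.66001 / (1 + 31.66001)
= 31.66001 / 32.66001
= 0.9694

0.9694


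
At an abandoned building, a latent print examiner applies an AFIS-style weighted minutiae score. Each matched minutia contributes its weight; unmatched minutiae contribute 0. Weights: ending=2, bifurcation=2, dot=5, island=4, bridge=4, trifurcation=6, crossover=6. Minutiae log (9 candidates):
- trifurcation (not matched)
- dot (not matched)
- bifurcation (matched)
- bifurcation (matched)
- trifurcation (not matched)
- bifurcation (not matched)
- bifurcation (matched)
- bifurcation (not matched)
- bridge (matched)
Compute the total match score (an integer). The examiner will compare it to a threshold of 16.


Weighted minutiae match score:
  trifurcation: not matched, +0
  dot: not matched, +0
  bifurcation: matched, +2 (running total 2)
  bifurcation: matched, +2 (running total 4)
  trifurcation: not matched, +0
  bifurcation: not matched, +0
  bifurcation: matched, +2 (running total 6)
  bifurcation: not matched, +0
  bridge: matched, +4 (running total 10)
Total score = 10
Threshold = 16; verdict = inconclusive

10


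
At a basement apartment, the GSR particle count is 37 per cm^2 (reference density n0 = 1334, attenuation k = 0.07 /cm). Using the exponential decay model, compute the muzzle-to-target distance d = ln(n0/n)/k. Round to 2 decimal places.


GSR distance calculation:
n0/n = 1334 / 37 = 36.054054
ln(n0/n) = 3.585019
d = 3.585019 / 0.07 = 51.21 cm

51.21


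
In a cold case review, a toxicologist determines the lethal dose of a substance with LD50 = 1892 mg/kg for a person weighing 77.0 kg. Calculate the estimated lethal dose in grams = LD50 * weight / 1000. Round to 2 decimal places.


Lethal dose calculation:
Lethal dose = LD50 * body_weight / 1000
= 1892 * 77.0 / 1000
= 145684 / 1000
= 145.68 g

145.68


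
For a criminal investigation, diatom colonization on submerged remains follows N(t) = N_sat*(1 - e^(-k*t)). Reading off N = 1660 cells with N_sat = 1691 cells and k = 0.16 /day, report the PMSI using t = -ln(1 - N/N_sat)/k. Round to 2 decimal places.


PMSI from diatom colonization curve:
N / N_sat = 1660 / 1691 = 0.981668
1 - N/N_sat = 0.018332
ln(1 - N/N_sat) = -3.999107
t = -ln(1 - N/N_sat) / k = -(-3.999107) / 0.16 = 24.99 days

24.99


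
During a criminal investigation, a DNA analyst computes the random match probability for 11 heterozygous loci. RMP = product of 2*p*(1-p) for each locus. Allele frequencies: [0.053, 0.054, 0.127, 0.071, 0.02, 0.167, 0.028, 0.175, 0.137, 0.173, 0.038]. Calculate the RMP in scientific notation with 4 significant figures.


Computing RMP for 11 loci:
Locus 1: 2 * 0.053 * 0.947 = 0.100382
Locus 2: 2 * 0.054 * 0.946 = 0.102168
Locus 3: 2 * 0.127 * 0.873 = 0.221742
Locus 4: 2 * 0.071 * 0.929 = 0.131918
Locus 5: 2 * 0.02 * 0.98 = 0.0392
Locus 6: 2 * 0.167 * 0.833 = 0.278222
Locus 7: 2 * 0.028 * 0.972 = 0.054432
Locus 8: 2 * 0.175 * 0.825 = 0.28875
Locus 9: 2 * 0.137 * 0.863 = 0.236462
Locus 10: 2 * 0.173 * 0.827 = 0.286142
Locus 11: 2 * 0.038 * 0.962 = 0.073112
RMP = 2.544e-10

2.544e-10


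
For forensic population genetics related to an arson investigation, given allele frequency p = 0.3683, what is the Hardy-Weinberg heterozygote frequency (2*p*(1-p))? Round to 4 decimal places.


Hardy-Weinberg heterozygote frequency:
q = 1 - p = 1 - 0.3683 = 0.6317
2pq = 2 * 0.3683 * 0.6317 = 0.4653

0.4653


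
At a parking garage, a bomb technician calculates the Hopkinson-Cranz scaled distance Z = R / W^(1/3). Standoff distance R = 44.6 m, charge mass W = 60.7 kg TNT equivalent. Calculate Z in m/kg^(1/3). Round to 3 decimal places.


Scaled distance calculation:
W^(1/3) = 60.7^(1/3) = 3.930033
Z = R / W^(1/3) = 44.6 / 3.930033
Z = 11.349 m/kg^(1/3)

11.349


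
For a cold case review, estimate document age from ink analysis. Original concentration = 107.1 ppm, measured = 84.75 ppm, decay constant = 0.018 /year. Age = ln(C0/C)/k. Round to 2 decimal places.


Document age estimation:
C0/C = 107.1 / 84.75 = 1.263717
ln(C0/C) = 0.234057
t = 0.234057 / 0.018 = 13.00 years

13.00


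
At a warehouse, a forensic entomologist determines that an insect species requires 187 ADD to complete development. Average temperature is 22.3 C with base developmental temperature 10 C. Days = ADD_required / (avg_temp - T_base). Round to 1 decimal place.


Insect development time:
Effective temperature = avg_temp - T_base = 22.3 - 10 = 12.3 C
Days = ADD / effective_temp = 187 / 12.3 = 15.2 days

15.2


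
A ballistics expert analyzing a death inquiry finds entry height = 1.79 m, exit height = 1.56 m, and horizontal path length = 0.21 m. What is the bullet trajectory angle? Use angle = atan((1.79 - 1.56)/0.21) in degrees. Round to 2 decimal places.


Bullet trajectory angle:
Height difference = 1.79 - 1.56 = 0.23 m
angle = atan(0.23 / 0.21)
angle = atan(1.095238)
angle = 47.60 degrees

47.60


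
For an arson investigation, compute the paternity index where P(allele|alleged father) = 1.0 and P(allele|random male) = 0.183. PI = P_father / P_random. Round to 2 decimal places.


Paternity Index calculation:
PI = P(allele|father) / P(allele|random)
PI = 1.0 / 0.183
PI = 5.46

5.46


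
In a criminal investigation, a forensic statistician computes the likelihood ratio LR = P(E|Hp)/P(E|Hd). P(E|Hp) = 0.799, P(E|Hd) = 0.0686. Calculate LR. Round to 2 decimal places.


Likelihood ratio calculation:
LR = P(E|Hp) / P(E|Hd)
LR = 0.799 / 0.0686
LR = 11.65

11.65


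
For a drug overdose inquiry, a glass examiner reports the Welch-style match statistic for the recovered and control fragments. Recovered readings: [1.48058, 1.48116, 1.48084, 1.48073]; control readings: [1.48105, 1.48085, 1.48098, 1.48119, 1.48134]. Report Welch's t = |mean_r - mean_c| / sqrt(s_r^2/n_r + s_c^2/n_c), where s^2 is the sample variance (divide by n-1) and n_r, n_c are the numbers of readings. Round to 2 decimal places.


Welch's t-criterion for glass RI comparison:
Recovered mean = sum / n_r = 5.92331 / 4 = 1.4808275
Control mean = sum / n_c = 7.40541 / 5 = 1.481082
Recovered sample variance s_r^2 = 6.04917e-08
Control sample variance s_c^2 = 3.587e-08
Welch SE (unpooled) = sqrt(s_r^2/n_r + s_c^2/n_c) = sqrt(1.51229e-08 + 7.174e-09) = sqrt(2.22969e-08) = 0.000149321
|mean_r - mean_c| = 0.0002545
t = 0.0002545 / 0.000149321 = 1.70

1.70


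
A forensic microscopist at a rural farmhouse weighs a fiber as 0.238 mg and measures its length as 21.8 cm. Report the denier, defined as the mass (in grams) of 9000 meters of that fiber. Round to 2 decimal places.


Denier calculation:
Mass in grams = 0.238 mg / 1000 = 0.000238 g
Length in meters = 21.8 cm / 100 = 0.218 m
Linear density = mass / length = 0.000238 / 0.218 = 0.00109174 g/m
Denier = (g/m) * 9000 = 0.00109174 * 9000 = 9.83

9.83


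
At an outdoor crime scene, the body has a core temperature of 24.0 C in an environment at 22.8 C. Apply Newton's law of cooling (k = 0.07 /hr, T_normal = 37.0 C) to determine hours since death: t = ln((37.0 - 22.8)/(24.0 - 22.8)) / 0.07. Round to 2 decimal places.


Using Newton's law of cooling:
t = ln((T_normal - T_ambient) / (T_body - T_ambient)) / k
T_normal - T_ambient = 14.2
T_body - T_ambient = 1.2
Ratio = 11.833333
ln(ratio) = 2.47092
t = 2.47092 / 0.07 = 35.30 hours

35.30


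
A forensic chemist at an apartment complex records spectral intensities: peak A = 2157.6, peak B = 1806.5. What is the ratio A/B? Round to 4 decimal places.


Spectral peak ratio:
Peak A = 2157.6 counts
Peak B = 1806.5 counts
Ratio = 2157.6 / 1806.5 = 1.1944

1.1944


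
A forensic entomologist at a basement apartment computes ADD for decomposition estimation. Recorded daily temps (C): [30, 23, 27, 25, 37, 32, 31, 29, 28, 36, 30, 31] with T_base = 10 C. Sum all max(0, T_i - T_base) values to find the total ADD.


Computing ADD day by day:
Day 1: max(0, 30 - 10) = 20
Day 2: max(0, 23 - 10) = 13
Day 3: max(0, 27 - 10) = 17
Day 4: max(0, 25 - 10) = 15
Day 5: max(0, 37 - 10) = 27
Day 6: max(0, 32 - 10) = 22
Day 7: max(0, 31 - 10) = 21
Day 8: max(0, 29 - 10) = 19
Day 9: max(0, 28 - 10) = 18
Day 10: max(0, 36 - 10) = 26
Day 11: max(0, 30 - 10) = 20
Day 12: max(0, 31 - 10) = 21
Total ADD = 239

239


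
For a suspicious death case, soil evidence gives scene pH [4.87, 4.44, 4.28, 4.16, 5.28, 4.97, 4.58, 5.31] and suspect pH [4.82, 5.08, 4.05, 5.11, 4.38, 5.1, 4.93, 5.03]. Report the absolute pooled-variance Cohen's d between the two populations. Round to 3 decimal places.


Pooled-variance Cohen's d for soil pH comparison:
Scene mean = 37.89 / 8 = 4.73625
Suspect mean = 38.5 / 8 = 4.8125
Scene sample variance s_s^2 = 0.192827
Suspect sample variance s_c^2 = 0.153193
Pooled variance = ((n_s-1)*s_s^2 + (n_c-1)*s_c^2) / (n_s + n_c - 2) = 0.17301
Pooled SD = sqrt(0.17301) = 0.415945
Mean difference = -0.07625
|d| = |-0.07625| / 0.415945 = 0.183

0.183


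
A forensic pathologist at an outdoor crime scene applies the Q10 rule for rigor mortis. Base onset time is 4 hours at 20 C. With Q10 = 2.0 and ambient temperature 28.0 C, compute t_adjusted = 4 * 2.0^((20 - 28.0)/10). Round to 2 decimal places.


Rigor mortis time adjustment:
Exponent = (T_ref - T_actual) / 10 = (20 - 28.0) / 10 = -0.8
Q10 factor = 2.0^-0.8 = 0.57435
t_adjusted = 4 * 0.57435 = 2.30 hours

2.30


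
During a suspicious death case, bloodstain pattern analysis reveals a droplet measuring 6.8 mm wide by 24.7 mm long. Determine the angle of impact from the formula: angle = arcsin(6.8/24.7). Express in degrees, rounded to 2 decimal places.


Blood spatter impact angle calculation:
width / length = 6.8 / 24.7 = 0.275304
angle = arcsin(0.275304)
angle = 15.98 degrees

15.98


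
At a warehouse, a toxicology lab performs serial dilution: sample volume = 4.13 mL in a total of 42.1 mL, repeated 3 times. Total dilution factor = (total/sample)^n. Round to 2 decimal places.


Dilution factor calculation:
Single dilution = V_total / V_sample = 42.1 / 4.13 ≈ 10.193705
Number of dilutions = 3
Total DF = (42.1 / 4.13)^3 (full precision, rounded at the end) = 1059.24

1059.24


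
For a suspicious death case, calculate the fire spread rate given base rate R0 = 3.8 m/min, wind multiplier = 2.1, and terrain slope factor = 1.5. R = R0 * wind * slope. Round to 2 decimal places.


Fire spread rate calculation:
R = R0 * wind_factor * slope_factor
= 3.8 * 2.1 * 1.5
= 7.98 * 1.5
= 11.97 m/min

11.97


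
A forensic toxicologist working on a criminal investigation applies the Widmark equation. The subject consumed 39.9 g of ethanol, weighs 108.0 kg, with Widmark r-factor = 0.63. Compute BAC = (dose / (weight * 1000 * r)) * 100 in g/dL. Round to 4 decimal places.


Applying the Widmark formula:
BAC = (dose_g / (body_wt * 1000 * r)) * 100
Denominator = 108.0 * 1000 * 0.63 = 68040
BAC = (39.9 / 68040) * 100
BAC = 0.0586 g/dL

0.0586


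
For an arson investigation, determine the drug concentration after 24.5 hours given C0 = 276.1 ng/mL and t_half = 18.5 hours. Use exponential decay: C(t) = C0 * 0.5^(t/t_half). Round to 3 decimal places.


Drug concentration decay:
Number of half-lives = t / t_half = 24.5 / 18.5 = 1.324324
Decay factor = 0.5^1.324324 = 0.39933627
C(t) = 276.1 * 0.39933627 = 110.257 ng/mL

110.257


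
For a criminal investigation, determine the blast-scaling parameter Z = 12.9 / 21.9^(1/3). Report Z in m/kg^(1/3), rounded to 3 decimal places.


Scaled distance calculation:
W^(1/3) = 21.9^(1/3) = 2.797787
Z = R / W^(1/3) = 12.9 / 2.797787
Z = 4.611 m/kg^(1/3)

4.611


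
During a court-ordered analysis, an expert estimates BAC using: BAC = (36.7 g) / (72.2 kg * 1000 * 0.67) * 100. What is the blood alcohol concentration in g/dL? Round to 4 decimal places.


Applying the Widmark formula:
BAC = (dose_g / (body_wt * 1000 * r)) * 100
Denominator = 72.2 * 1000 * 0.67 = 48374
BAC = (36.7 / 48374) * 100
BAC = 0.0759 g/dL

0.0759


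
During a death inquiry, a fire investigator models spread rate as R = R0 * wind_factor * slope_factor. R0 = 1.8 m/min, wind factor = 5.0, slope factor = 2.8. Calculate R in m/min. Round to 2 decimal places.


Fire spread rate calculation:
R = R0 * wind_factor * slope_factor
= 1.8 * 5.0 * 2.8
= 9 * 2.8
= 25.20 m/min

25.20


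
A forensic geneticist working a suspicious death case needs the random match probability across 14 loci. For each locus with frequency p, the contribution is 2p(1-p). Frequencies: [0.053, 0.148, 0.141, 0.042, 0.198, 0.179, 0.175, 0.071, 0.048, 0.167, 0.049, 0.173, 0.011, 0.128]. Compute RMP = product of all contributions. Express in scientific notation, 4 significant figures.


Computing RMP for 14 loci:
Locus 1: 2 * 0.053 * 0.947 = 0.100382
Locus 2: 2 * 0.148 * 0.852 = 0.252192
Locus 3: 2 * 0.141 * 0.859 = 0.242238
Locus 4: 2 * 0.042 * 0.958 = 0.080472
Locus 5: 2 * 0.198 * 0.802 = 0.317592
Locus 6: 2 * 0.179 * 0.821 = 0.293918
Locus 7: 2 * 0.175 * 0.825 = 0.28875
Locus 8: 2 * 0.071 * 0.929 = 0.131918
Locus 9: 2 * 0.048 * 0.952 = 0.091392
Locus 10: 2 * 0.167 * 0.833 = 0.278222
Locus 11: 2 * 0.049 * 0.951 = 0.093198
Locus 12: 2 * 0.173 * 0.827 = 0.286142
Locus 13: 2 * 0.011 * 0.989 = 0.021758
Locus 14: 2 * 0.128 * 0.872 = 0.223232
RMP = 5.779e-12

5.779e-12


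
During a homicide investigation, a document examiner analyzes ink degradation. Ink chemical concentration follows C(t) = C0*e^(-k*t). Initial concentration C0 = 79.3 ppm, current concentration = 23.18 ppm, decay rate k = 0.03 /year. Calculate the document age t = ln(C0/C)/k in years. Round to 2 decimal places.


Document age estimation:
C0/C = 79.3 / 23.18 = 3.421053
ln(C0/C) = 1.229948
t = 1.229948 / 0.03 = 41.00 years

41.00


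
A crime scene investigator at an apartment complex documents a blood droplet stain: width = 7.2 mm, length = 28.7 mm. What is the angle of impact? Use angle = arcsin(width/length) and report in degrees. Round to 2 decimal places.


Blood spatter impact angle calculation:
width / length = 7.2 / 28.7 = 0.250871
angle = arcsin(0.250871)
angle = 14.53 degrees

14.53


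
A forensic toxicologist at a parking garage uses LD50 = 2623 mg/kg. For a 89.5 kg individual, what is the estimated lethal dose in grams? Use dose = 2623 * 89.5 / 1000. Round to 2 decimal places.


Lethal dose calculation:
Lethal dose = LD50 * body_weight / 1000
= 2623 * 89.5 / 1000
= 234758.5 / 1000
= 234.76 g

234.76


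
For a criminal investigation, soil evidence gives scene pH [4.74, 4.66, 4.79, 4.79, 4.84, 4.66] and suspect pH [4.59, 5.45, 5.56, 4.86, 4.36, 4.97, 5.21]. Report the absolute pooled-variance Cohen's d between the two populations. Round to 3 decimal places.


Pooled-variance Cohen's d for soil pH comparison:
Scene mean = 28.48 / 6 = 4.746667
Suspect mean = 35 / 7 = 5
Scene sample variance s_s^2 = 0.005507
Suspect sample variance s_c^2 = 0.193067
Pooled variance = ((n_s-1)*s_s^2 + (n_c-1)*s_c^2) / (n_s + n_c - 2) = 0.107812
Pooled SD = sqrt(0.107812) = 0.328347
Mean difference = -0.253333
|d| = |-0.253333| / 0.328347 = 0.772

0.772


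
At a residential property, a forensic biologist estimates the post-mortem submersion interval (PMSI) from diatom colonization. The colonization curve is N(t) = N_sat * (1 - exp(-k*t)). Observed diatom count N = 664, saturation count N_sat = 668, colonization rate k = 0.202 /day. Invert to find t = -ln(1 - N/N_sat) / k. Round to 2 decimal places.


PMSI from diatom colonization curve:
N / N_sat = 664 / 668 = 0.994012
1 - N/N_sat = 0.005988
ln(1 - N/N_sat) = -5.117998
t = -ln(1 - N/N_sat) / k = -(-5.117998) / 0.202 = 25.34 days

25.34


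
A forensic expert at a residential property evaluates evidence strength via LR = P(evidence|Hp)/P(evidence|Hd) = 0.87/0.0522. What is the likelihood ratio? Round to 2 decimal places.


Likelihood ratio calculation:
LR = P(E|Hp) / P(E|Hd)
LR = 0.87 / 0.0522
LR = 16.67

16.67


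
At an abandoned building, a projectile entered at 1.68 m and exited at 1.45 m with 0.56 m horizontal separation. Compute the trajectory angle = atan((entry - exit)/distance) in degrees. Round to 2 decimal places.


Bullet trajectory angle:
Height difference = 1.68 - 1.45 = 0.23 m
angle = atan(0.23 / 0.56)
angle = atan(0.410714)
angle = 22.33 degrees

22.33


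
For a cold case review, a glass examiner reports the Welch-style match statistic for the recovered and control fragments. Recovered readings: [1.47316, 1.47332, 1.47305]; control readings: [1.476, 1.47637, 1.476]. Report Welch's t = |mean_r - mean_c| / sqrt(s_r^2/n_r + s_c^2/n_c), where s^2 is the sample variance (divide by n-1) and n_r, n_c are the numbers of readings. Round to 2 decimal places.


Welch's t-criterion for glass RI comparison:
Recovered mean = sum / n_r = 4.41953 / 3 = 1.4731767
Control mean = sum / n_c = 4.42837 / 3 = 1.4761233
Recovered sample variance s_r^2 = 1.84333e-08
Control sample variance s_c^2 = 4.56333e-08
Welch SE (unpooled) = sqrt(s_r^2/n_r + s_c^2/n_c) = sqrt(6.14444e-09 + 1.52111e-08) = sqrt(2.13555e-08) = 0.000146135
|mean_r - mean_c| = 0.00294667
t = 0.00294667 / 0.000146135 = 20.16

20.16


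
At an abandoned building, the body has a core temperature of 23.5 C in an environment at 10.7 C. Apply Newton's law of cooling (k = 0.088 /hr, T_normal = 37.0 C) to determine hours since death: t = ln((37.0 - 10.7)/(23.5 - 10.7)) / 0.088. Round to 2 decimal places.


Using Newton's law of cooling:
t = ln((T_normal - T_ambient) / (T_body - T_ambient)) / k
T_normal - T_ambient = 26.3
T_body - T_ambient = 12.8
Ratio = 2.054688
ln(ratio) = 0.720124
t = 0.720124 / 0.088 = 8.18 hours

8.18
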